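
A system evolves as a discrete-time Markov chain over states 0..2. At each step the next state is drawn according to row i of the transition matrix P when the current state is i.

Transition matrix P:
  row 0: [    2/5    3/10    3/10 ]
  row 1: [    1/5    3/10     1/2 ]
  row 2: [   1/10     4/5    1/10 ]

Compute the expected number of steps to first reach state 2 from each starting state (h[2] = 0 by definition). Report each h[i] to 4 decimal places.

h = [2.7778, 2.2222, 0.0000]

First-step conditioning: h[2] = 0; for i ≠ 2, h[i] = 1 + Σ_k P[i][k]·h[k].
  h[0] = 1 + 2/5·h[0] + 3/10·h[1]
  h[1] = 1 + 1/5·h[0] + 3/10·h[1]
Solving the 2×2 linear system over states ≠ 2 gives exactly h = [25/9, 20/9, 0] (h[2] = 0 is the target).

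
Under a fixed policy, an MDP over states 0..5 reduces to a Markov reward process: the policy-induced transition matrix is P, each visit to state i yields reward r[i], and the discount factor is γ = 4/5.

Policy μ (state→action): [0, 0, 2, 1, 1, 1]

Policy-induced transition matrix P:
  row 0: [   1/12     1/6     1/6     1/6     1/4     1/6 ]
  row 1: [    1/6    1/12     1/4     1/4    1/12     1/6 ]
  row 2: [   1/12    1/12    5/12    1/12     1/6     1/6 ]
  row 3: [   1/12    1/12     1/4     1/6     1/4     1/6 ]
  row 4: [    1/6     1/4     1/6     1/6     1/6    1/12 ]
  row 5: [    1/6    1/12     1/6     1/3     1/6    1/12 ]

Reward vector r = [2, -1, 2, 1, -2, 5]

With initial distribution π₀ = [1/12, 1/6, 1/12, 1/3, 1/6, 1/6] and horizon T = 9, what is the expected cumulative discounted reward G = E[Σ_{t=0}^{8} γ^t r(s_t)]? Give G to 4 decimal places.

G = 4.7709

t=0: π = [0.0833, 0.1667, 0.0833, 0.3333, 0.1667, 0.1667], E[r] = 1.0000, γ^t·E[r] = 1.000000, running G = 1.000000
t=1: π = [0.1250, 0.1181, 0.2292, 0.2014, 0.1875, 0.1389], E[r] = 1.1111, γ^t·E[r] = 0.888889, running G = 1.888889
t=2: π = [0.1204, 0.1250, 0.2506, 0.1806, 0.1840, 0.1395], E[r] = 1.1267, γ^t·E[r] = 0.721111, running G = 2.610000
t=3: π = [0.1207, 0.1240, 0.2548, 0.1794, 0.1813, 0.1397], E[r] = 1.1423, γ^t·E[r] = 0.584840, running G = 3.194840
t=4: π = [0.1204, 0.1236, 0.2557, 0.1791, 0.1813, 0.1399], E[r] = 1.1445, γ^t·E[r] = 0.468775, running G = 3.663615
t=5: π = [0.1204, 0.1236, 0.2558, 0.1790, 0.1813, 0.1399], E[r] = 1.1446, γ^t·E[r] = 0.375075, running G = 4.038690
t=6: π = [0.1204, 0.1236, 0.2558, 0.1790, 0.1813, 0.1399], E[r] = 1.1447, γ^t·E[r] = 0.300077, running G = 4.338767
t=7: π = [0.1204, 0.1236, 0.2558, 0.1790, 0.1813, 0.1399], E[r] = 1.1447, γ^t·E[r] = 0.240064, running G = 4.578831
t=8: π = [0.1204, 0.1236, 0.2558, 0.1790, 0.1813, 0.1399], E[r] = 1.1447, γ^t·E[r] = 0.192052, running G = 4.770883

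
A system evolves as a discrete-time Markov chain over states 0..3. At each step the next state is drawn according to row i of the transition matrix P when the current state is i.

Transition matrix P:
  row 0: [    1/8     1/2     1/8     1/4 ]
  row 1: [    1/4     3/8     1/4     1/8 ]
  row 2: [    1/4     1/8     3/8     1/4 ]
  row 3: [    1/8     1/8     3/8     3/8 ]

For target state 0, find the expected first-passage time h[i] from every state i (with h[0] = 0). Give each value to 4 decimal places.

h = [0.0000, 4.4932, 4.6027, 5.2603]

First-step conditioning: h[0] = 0; for i ≠ 0, h[i] = 1 + Σ_k P[i][k]·h[k].
  h[1] = 1 + 3/8·h[1] + 1/4·h[2] + 1/8·h[3]
  h[2] = 1 + 1/8·h[1] + 3/8·h[2] + 1/4·h[3]
  h[3] = 1 + 1/8·h[1] + 3/8·h[2] + 3/8·h[3]
Solving the 3×3 linear system over states ≠ 0 gives exactly h = [0, 328/73, 336/73, 384/73] (h[0] = 0 is the target).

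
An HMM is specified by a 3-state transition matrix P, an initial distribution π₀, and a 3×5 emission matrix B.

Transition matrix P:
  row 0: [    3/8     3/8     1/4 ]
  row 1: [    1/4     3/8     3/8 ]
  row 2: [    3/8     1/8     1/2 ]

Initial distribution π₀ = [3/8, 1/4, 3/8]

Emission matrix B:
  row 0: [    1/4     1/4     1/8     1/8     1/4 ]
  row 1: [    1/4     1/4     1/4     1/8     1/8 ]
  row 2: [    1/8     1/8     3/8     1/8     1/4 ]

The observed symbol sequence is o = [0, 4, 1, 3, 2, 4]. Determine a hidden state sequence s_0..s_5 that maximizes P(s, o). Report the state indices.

t=0: δ = [9.375e-02, 6.250e-02, 4.688e-02]  (obs o_0=0)
t=1: δ = [8.789e-03, 4.395e-03, 5.859e-03]  ψ = [0, 0, 0]  (obs o_1=4)
t=2: δ = [8.240e-04, 8.240e-04, 3.662e-04]  ψ = [0, 0, 2]  (obs o_2=1)
t=3: δ = [3.862e-05, 3.862e-05, 3.862e-05]  ψ = [0, 0, 1]  (obs o_3=3)
t=4: δ = [1.810e-06, 3.621e-06, 7.242e-06]  ψ = [0, 0, 2]  (obs o_4=2)
t=5: δ = [6.789e-07, 1.697e-07, 9.052e-07]  ψ = [2, 1, 2]  (obs o_5=4)
backtrack: best end state = 2; path = [0, 0, 1, 2, 2, 2]

path = [0, 0, 1, 2, 2, 2]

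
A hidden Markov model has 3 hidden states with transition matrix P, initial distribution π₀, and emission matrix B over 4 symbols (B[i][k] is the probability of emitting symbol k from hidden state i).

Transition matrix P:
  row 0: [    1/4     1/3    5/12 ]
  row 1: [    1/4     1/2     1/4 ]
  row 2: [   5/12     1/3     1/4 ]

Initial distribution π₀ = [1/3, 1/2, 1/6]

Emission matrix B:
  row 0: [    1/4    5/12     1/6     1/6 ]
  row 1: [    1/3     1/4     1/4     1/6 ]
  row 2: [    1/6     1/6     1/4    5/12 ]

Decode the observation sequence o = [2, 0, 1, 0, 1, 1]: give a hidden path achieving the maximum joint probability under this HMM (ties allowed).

path = [1, 1, 1, 1, 1, 1]

t=0: δ = [5.556e-02, 1.250e-01, 4.167e-02]  (obs o_0=2)
t=1: δ = [7.812e-03, 2.083e-02, 5.208e-03]  ψ = [1, 1, 1]  (obs o_1=0)
t=2: δ = [2.170e-03, 2.604e-03, 8.681e-04]  ψ = [1, 1, 1]  (obs o_2=1)
t=3: δ = [1.628e-04, 4.340e-04, 1.507e-04]  ψ = [1, 1, 0]  (obs o_3=0)
t=4: δ = [4.521e-05, 5.425e-05, 1.808e-05]  ψ = [1, 1, 1]  (obs o_4=1)
t=5: δ = [5.651e-06, 6.782e-06, 3.140e-06]  ψ = [1, 1, 0]  (obs o_5=1)
backtrack: best end state = 1; path = [1, 1, 1, 1, 1, 1]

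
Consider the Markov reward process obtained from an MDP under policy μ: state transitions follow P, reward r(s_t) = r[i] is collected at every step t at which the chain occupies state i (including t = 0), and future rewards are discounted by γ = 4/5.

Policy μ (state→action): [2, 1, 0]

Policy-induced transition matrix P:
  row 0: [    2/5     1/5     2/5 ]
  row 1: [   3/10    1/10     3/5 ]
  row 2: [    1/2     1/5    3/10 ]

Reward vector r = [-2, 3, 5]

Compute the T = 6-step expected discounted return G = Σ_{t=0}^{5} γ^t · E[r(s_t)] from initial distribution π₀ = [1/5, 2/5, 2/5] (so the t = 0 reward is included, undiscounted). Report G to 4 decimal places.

t=0: π = [0.2000, 0.4000, 0.4000], E[r] = 2.8000, γ^t·E[r] = 2.800000, running G = 2.800000
t=1: π = [0.4000, 0.1600, 0.4400], E[r] = 1.8800, γ^t·E[r] = 1.504000, running G = 4.304000
t=2: π = [0.4280, 0.1840, 0.3880], E[r] = 1.6360, γ^t·E[r] = 1.047040, running G = 5.351040
t=3: π = [0.4204, 0.1816, 0.3980], E[r] = 1.6940, γ^t·E[r] = 0.867328, running G = 6.218368
t=4: π = [0.4216, 0.1818, 0.3965], E[r] = 1.6848, γ^t·E[r] = 0.690110, running G = 6.908478
t=5: π = [0.4215, 0.1818, 0.3967], E[r] = 1.6861, γ^t·E[r] = 0.552499, running G = 7.460977

G = 7.4610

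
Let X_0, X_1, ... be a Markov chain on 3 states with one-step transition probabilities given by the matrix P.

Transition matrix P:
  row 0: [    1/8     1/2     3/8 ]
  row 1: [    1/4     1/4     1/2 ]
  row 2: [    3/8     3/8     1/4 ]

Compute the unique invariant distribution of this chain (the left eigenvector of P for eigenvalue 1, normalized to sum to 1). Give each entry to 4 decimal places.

π = [0.2637, 0.3626, 0.3736]

Balance equations π_j = Σ_i π_i·P[i][j]:
  π_0 = 1/8·π_0 + 1/4·π_1 + 3/8·π_2
  π_1 = 1/2·π_0 + 1/4·π_1 + 3/8·π_2
  normalize: π_0 + π_1 + π_2 = 1
Solving the linear system gives exactly π = [24/91, 33/91, 34/91].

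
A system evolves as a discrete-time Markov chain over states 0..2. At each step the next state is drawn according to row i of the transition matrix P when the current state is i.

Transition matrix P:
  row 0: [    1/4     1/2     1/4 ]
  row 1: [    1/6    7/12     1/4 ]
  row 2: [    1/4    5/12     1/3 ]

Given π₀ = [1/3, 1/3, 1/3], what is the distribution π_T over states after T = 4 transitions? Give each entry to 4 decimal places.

π = [0.2066, 0.5206, 0.2727]

t=0: π = [0.3333, 0.3333, 0.3333]
t=1: π = [0.2222, 0.5000, 0.2778]
t=2: π = [0.2083, 0.5185, 0.2731]
t=3: π = [0.2068, 0.5204, 0.2728]
t=4: π = [0.2066, 0.5206, 0.2727]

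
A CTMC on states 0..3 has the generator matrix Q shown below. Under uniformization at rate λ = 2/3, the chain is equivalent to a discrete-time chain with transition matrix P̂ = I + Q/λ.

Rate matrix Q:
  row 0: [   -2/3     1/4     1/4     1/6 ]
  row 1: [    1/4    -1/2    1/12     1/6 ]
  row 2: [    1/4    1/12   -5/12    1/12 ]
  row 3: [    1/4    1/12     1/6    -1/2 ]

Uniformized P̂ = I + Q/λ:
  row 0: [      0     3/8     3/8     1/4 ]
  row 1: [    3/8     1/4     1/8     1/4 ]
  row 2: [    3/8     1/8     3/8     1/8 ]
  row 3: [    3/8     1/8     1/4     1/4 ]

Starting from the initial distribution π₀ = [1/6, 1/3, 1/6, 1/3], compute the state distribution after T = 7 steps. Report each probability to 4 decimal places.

π = [0.2728, 0.2207, 0.2931, 0.2133]

t=0: π = [0.1667, 0.3333, 0.1667, 0.3333]
t=1: π = [0.3125, 0.2083, 0.2500, 0.2292]
t=2: π = [0.2578, 0.2292, 0.2943, 0.2188]
t=3: π = [0.2783, 0.2181, 0.2904, 0.2132]
t=4: π = [0.2706, 0.2218, 0.2938, 0.2137]
t=5: π = [0.2735, 0.2204, 0.2928, 0.2133]
t=6: π = [0.2724, 0.2209, 0.2932, 0.2134]
t=7: π = [0.2728, 0.2207, 0.2931, 0.2133]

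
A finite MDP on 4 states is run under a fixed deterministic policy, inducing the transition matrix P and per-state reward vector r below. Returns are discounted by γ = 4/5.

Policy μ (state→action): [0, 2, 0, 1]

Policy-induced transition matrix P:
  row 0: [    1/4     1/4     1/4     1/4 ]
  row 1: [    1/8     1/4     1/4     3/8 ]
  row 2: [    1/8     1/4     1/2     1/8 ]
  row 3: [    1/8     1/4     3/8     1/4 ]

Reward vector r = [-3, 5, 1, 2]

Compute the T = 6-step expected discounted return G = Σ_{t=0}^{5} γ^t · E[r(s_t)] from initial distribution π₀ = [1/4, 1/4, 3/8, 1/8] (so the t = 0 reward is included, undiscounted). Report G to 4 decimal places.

t=0: π = [0.2500, 0.2500, 0.3750, 0.1250], E[r] = 1.1250, γ^t·E[r] = 1.125000, running G = 1.125000
t=1: π = [0.1563, 0.2500, 0.3594, 0.2344], E[r] = 1.6094, γ^t·E[r] = 1.287500, running G = 2.412500
t=2: π = [0.1445, 0.2500, 0.3691, 0.2363], E[r] = 1.6582, γ^t·E[r] = 1.061250, running G = 3.473750
t=3: π = [0.1431, 0.2500, 0.3718, 0.2351], E[r] = 1.6628, γ^t·E[r] = 0.851375, running G = 4.325125
t=4: π = [0.1429, 0.2500, 0.3723, 0.2348], E[r] = 1.6632, γ^t·E[r] = 0.681263, running G = 5.006388
t=5: π = [0.1429, 0.2500, 0.3724, 0.2347], E[r] = 1.6633, γ^t·E[r] = 0.545019, running G = 5.551406

G = 5.5514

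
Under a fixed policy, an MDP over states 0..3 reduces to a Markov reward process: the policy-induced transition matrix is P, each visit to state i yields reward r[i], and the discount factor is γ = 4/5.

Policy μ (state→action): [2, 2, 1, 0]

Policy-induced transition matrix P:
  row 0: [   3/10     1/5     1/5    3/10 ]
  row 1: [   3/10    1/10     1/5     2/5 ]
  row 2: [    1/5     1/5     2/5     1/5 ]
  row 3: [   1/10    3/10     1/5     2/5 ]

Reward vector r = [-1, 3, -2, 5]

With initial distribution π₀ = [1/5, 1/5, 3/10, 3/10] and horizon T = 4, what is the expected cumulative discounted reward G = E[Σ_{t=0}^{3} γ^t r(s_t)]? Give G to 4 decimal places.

G = 4.2972

t=0: π = [0.2000, 0.2000, 0.3000, 0.3000], E[r] = 1.3000, γ^t·E[r] = 1.300000, running G = 1.300000
t=1: π = [0.2100, 0.2100, 0.2600, 0.3200], E[r] = 1.5000, γ^t·E[r] = 1.200000, running G = 2.500000
t=2: π = [0.2100, 0.2110, 0.2520, 0.3270], E[r] = 1.5540, γ^t·E[r] = 0.994560, running G = 3.494560
t=3: π = [0.2094, 0.2116, 0.2504, 0.3286], E[r] = 1.5676, γ^t·E[r] = 0.802611, running G = 4.297171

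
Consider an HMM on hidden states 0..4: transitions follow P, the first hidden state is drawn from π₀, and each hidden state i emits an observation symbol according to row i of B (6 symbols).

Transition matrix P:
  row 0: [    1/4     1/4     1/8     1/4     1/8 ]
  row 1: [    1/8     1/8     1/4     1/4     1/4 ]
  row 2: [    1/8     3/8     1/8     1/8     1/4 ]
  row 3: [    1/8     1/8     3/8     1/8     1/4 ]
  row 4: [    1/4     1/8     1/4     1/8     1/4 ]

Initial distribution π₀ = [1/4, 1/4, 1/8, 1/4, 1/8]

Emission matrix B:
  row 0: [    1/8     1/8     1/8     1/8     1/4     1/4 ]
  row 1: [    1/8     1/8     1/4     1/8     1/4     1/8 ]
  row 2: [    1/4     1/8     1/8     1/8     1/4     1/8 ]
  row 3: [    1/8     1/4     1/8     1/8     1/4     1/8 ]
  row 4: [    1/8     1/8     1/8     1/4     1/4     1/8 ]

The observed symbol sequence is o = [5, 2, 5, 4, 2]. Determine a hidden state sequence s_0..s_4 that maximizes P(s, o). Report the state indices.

path = [0, 1, 3, 2, 1]

t=0: δ = [6.250e-02, 3.125e-02, 1.562e-02, 3.125e-02, 1.562e-02]  (obs o_0=5)
t=1: δ = [1.953e-03, 3.906e-03, 1.465e-03, 1.953e-03, 9.766e-04]  ψ = [0, 0, 3, 0, 0]  (obs o_1=2)
t=2: δ = [1.221e-04, 6.866e-05, 1.221e-04, 1.221e-04, 1.221e-04]  ψ = [0, 2, 1, 1, 1]  (obs o_2=5)
t=3: δ = [7.629e-06, 1.144e-05, 1.144e-05, 7.629e-06, 7.629e-06]  ψ = [0, 2, 3, 0, 2]  (obs o_3=4)
t=4: δ = [2.384e-07, 1.073e-06, 3.576e-07, 3.576e-07, 3.576e-07]  ψ = [0, 2, 1, 1, 1]  (obs o_4=2)
backtrack: best end state = 1; path = [0, 1, 3, 2, 1]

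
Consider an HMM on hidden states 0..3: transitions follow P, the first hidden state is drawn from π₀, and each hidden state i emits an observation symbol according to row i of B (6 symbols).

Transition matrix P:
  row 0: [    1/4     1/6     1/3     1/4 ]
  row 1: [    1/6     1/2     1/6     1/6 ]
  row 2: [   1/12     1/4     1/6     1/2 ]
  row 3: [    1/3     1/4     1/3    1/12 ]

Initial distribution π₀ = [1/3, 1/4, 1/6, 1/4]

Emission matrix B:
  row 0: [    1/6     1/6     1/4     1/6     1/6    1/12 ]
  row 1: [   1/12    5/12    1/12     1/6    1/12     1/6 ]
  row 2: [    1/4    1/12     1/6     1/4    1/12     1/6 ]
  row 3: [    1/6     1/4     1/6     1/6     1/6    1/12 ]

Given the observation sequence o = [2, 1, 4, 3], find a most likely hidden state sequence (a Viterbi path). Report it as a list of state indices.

t=0: δ = [8.333e-02, 2.083e-02, 2.778e-02, 4.167e-02]  (obs o_0=2)
t=1: δ = [3.472e-03, 5.787e-03, 2.315e-03, 5.208e-03]  ψ = [0, 0, 0, 0]  (obs o_1=1)
t=2: δ = [2.894e-04, 2.411e-04, 1.447e-04, 1.929e-04]  ψ = [3, 1, 3, 2]  (obs o_2=4)
t=3: δ = [1.206e-05, 2.009e-05, 2.411e-05, 1.206e-05]  ψ = [0, 1, 0, 0]  (obs o_3=3)
backtrack: best end state = 2; path = [0, 3, 0, 2]

path = [0, 3, 0, 2]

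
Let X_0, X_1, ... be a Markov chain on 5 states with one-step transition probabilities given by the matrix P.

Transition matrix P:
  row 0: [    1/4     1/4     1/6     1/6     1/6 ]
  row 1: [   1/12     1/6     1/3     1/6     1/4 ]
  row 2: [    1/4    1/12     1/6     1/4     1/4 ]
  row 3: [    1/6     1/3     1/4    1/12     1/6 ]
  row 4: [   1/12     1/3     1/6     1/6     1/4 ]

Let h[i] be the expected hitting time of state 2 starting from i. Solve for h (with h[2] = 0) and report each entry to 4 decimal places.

h = [4.4933, 3.7972, 0.0000, 4.0941, 4.4300]

First-step conditioning: h[2] = 0; for i ≠ 2, h[i] = 1 + Σ_k P[i][k]·h[k].
  h[0] = 1 + 1/4·h[0] + 1/4·h[1] + 1/6·h[3] + 1/6·h[4]
  h[1] = 1 + 1/12·h[0] + 1/6·h[1] + 1/6·h[3] + 1/4·h[4]
  h[3] = 1 + 1/6·h[0] + 1/3·h[1] + 1/12·h[3] + 1/6·h[4]
  h[4] = 1 + 1/12·h[0] + 1/3·h[1] + 1/6·h[3] + 1/4·h[4]
Solving the 4×4 linear system over states ≠ 2 gives exactly h = [11076/2465, 1872/493, 0, 348/85, 2184/493] (h[2] = 0 is the target).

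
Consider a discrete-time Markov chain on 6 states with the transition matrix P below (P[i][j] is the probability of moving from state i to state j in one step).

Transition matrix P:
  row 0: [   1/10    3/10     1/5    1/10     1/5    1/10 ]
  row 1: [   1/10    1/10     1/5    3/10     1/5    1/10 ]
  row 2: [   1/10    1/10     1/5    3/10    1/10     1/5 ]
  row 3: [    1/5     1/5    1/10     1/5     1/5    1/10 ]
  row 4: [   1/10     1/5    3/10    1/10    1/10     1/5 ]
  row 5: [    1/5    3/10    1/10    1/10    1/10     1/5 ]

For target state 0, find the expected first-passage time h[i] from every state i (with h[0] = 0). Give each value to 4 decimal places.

First-step conditioning: h[0] = 0; for i ≠ 0, h[i] = 1 + Σ_k P[i][k]·h[k].
  h[1] = 1 + 1/10·h[1] + 1/5·h[2] + 3/10·h[3] + 1/5·h[4] + 1/10·h[5]
  h[2] = 1 + 1/10·h[1] + 1/5·h[2] + 3/10·h[3] + 1/10·h[4] + 1/5·h[5]
  h[3] = 1 + 1/5·h[1] + 1/10·h[2] + 1/5·h[3] + 1/5·h[4] + 1/10·h[5]
  h[4] = 1 + 1/5·h[1] + 3/10·h[2] + 1/10·h[3] + 1/10·h[4] + 1/5·h[5]
  h[5] = 1 + 3/10·h[1] + 1/10·h[2] + 1/10·h[3] + 1/10·h[4] + 1/5·h[5]
Solving the 5×5 linear system over states ≠ 0 gives exactly h = [0, 37400/5109, 111100/15327, 102100/15327, 37670/5109, 102010/15327] (h[0] = 0 is the target).

h = [0.0000, 7.3204, 7.2486, 6.6614, 7.3733, 6.6556]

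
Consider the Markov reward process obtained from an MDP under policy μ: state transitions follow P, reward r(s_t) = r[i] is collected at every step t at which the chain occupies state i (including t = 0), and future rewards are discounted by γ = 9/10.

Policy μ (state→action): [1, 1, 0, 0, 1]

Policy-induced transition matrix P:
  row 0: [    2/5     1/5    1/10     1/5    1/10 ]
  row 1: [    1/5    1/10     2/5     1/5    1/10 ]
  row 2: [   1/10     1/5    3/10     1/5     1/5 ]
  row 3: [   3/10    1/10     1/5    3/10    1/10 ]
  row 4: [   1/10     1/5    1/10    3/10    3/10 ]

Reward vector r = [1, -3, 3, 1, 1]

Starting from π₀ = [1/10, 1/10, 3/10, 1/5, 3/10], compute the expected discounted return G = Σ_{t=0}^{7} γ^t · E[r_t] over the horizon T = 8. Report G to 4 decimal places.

t=0: π = [0.1000, 0.1000, 0.3000, 0.2000, 0.3000], E[r] = 1.2000, γ^t·E[r] = 1.200000, running G = 1.200000
t=1: π = [0.1800, 0.1700, 0.2100, 0.2500, 0.1900], E[r] = 0.7400, γ^t·E[r] = 0.666000, running G = 1.866000
t=2: π = [0.2210, 0.1580, 0.2180, 0.2440, 0.1590], E[r] = 0.8040, γ^t·E[r] = 0.651240, running G = 2.517240
t=3: π = [0.2309, 0.1598, 0.2154, 0.2403, 0.1536], E[r] = 0.7916, γ^t·E[r] = 0.577076, running G = 3.094316
t=4: π = [0.2333, 0.1600, 0.2151, 0.2394, 0.1523], E[r] = 0.7901, γ^t·E[r] = 0.518411, running G = 3.612727
t=5: π = [0.2339, 0.1601, 0.2149, 0.2392, 0.1520], E[r] = 0.7896, γ^t·E[r] = 0.466277, running G = 4.079004
t=6: π = [0.2340, 0.1601, 0.2149, 0.2391, 0.1519], E[r] = 0.7895, γ^t·E[r] = 0.419594, running G = 4.498598
t=7: π = [0.2340, 0.1601, 0.2149, 0.2391, 0.1519], E[r] = 0.7895, γ^t·E[r] = 0.377622, running G = 4.876220

G = 4.8762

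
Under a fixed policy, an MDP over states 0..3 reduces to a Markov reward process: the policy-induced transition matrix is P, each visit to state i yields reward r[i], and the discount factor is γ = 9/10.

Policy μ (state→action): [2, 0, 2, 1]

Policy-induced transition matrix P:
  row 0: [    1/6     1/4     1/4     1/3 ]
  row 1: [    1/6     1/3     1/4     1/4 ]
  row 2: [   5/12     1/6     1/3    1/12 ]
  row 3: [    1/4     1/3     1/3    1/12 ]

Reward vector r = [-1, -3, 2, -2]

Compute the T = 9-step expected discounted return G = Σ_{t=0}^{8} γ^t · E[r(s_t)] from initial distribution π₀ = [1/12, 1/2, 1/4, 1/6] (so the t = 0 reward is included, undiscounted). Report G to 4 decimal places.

t=0: π = [0.0833, 0.5000, 0.2500, 0.1667], E[r] = -1.4167, γ^t·E[r] = -1.416667, running G = -1.416667
t=1: π = [0.2431, 0.2847, 0.2847, 0.1875], E[r] = -0.9028, γ^t·E[r] = -0.812500, running G = -2.229167
t=2: π = [0.2535, 0.2656, 0.2894, 0.1916], E[r] = -0.8547, γ^t·E[r] = -0.692344, running G = -2.921510
t=3: π = [0.2550, 0.2640, 0.2901, 0.1910], E[r] = -0.8487, γ^t·E[r] = -0.618715, running G = -3.540225
t=4: π = [0.2551, 0.2637, 0.2901, 0.1911], E[r] = -0.8483, γ^t·E[r] = -0.556564, running G = -4.096789
t=5: π = [0.2551, 0.2637, 0.2901, 0.1911], E[r] = -0.8482, γ^t·E[r] = -0.500871, running G = -4.597660
t=6: π = [0.2551, 0.2637, 0.2901, 0.1911], E[r] = -0.8482, γ^t·E[r] = -0.450781, running G = -5.048441
t=7: π = [0.2551, 0.2637, 0.2901, 0.1911], E[r] = -0.8482, γ^t·E[r] = -0.405703, running G = -5.454144
t=8: π = [0.2551, 0.2637, 0.2901, 0.1911], E[r] = -0.8482, γ^t·E[r] = -0.365133, running G = -5.819277

G = -5.8193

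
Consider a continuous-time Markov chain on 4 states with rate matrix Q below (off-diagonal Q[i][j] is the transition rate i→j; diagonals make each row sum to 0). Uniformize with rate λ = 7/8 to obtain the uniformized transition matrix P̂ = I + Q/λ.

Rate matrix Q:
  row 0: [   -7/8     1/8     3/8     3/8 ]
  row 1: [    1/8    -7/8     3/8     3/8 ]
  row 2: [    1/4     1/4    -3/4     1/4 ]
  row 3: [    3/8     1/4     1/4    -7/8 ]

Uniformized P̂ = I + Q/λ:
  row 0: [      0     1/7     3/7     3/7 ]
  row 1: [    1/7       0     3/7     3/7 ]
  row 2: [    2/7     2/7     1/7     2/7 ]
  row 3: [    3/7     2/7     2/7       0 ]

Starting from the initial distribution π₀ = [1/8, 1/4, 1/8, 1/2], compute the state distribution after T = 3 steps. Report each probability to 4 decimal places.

π = [0.2431, 0.2026, 0.2977, 0.2566]

t=0: π = [0.1250, 0.2500, 0.1250, 0.5000]
t=1: π = [0.2857, 0.1964, 0.3214, 0.1964]
t=2: π = [0.2041, 0.1888, 0.3087, 0.2985]
t=3: π = [0.2431, 0.2026, 0.2977, 0.2566]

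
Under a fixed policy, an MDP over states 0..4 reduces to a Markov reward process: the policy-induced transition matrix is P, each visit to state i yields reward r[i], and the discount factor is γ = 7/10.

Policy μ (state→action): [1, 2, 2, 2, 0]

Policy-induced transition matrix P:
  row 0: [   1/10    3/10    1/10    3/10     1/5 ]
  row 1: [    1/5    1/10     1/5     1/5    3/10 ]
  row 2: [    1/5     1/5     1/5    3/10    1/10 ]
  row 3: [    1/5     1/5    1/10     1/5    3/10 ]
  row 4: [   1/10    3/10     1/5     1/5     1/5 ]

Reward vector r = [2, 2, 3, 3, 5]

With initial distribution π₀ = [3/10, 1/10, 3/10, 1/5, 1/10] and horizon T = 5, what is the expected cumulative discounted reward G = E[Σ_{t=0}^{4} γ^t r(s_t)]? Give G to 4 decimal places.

t=0: π = [0.3000, 0.1000, 0.3000, 0.2000, 0.1000], E[r] = 2.8000, γ^t·E[r] = 2.800000, running G = 2.800000
t=1: π = [0.1600, 0.2300, 0.1500, 0.2600, 0.2000], E[r] = 3.0100, γ^t·E[r] = 2.107000, running G = 4.907000
t=2: π = [0.1640, 0.2130, 0.1580, 0.2310, 0.2340], E[r] = 3.0910, γ^t·E[r] = 1.514590, running G = 6.421590
t=3: π = [0.1602, 0.2185, 0.1605, 0.2322, 0.2286], E[r] = 3.0785, γ^t·E[r] = 1.055926, running G = 7.477516
t=4: π = [0.1611, 0.2170, 0.1608, 0.2321, 0.2290], E[r] = 3.0799, γ^t·E[r] = 0.739482, running G = 8.216997

G = 8.2170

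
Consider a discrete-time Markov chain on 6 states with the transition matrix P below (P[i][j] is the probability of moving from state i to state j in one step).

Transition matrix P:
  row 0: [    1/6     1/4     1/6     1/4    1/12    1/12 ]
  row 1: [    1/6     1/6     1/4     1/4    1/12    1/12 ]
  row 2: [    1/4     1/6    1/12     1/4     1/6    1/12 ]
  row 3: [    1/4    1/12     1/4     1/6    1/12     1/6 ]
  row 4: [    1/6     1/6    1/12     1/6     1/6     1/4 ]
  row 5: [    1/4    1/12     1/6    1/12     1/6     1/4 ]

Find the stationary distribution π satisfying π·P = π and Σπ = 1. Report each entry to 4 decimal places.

Balance equations π_j = Σ_i π_i·P[i][j]:
  π_0 = 1/6·π_0 + 1/6·π_1 + 1/4·π_2 + 1/4·π_3 + 1/6·π_4 + 1/4·π_5
  π_1 = 1/4·π_0 + 1/6·π_1 + 1/6·π_2 + 1/12·π_3 + 1/6·π_4 + 1/12·π_5
  π_2 = 1/6·π_0 + 1/4·π_1 + 1/12·π_2 + 1/4·π_3 + 1/12·π_4 + 1/6·π_5
  π_3 = 1/4·π_0 + 1/4·π_1 + 1/4·π_2 + 1/6·π_3 + 1/6·π_4 + 1/12·π_5
  π_4 = 1/12·π_0 + 1/12·π_1 + 1/6·π_2 + 1/12·π_3 + 1/6·π_4 + 1/6·π_5
  normalize: π_0 + π_1 + π_2 + π_3 + π_4 + π_5 = 1
Solving the linear system gives exactly π = [25639/122321, 19024/122321, 21033/122321, 24395/122321, 14632/122321, 17598/122321].

π = [0.2096, 0.1555, 0.1719, 0.1994, 0.1196, 0.1439]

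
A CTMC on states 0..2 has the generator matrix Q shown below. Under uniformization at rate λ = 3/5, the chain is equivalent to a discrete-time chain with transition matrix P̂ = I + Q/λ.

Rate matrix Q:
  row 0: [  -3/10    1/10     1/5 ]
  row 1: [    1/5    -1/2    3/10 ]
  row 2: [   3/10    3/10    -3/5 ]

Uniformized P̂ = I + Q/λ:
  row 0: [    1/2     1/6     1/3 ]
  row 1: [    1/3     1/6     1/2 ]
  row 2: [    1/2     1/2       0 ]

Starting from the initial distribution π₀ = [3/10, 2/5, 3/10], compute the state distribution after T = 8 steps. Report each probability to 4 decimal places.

π = [0.4565, 0.2609, 0.2826]

t=0: π = [0.3000, 0.4000, 0.3000]
t=1: π = [0.4333, 0.2667, 0.3000]
t=2: π = [0.4556, 0.2667, 0.2778]
t=3: π = [0.4556, 0.2593, 0.2852]
t=4: π = [0.4568, 0.2617, 0.2815]
t=5: π = [0.4564, 0.2605, 0.2831]
t=6: π = [0.4566, 0.2610, 0.2824]
t=7: π = [0.4565, 0.2608, 0.2827]
t=8: π = [0.4565, 0.2609, 0.2826]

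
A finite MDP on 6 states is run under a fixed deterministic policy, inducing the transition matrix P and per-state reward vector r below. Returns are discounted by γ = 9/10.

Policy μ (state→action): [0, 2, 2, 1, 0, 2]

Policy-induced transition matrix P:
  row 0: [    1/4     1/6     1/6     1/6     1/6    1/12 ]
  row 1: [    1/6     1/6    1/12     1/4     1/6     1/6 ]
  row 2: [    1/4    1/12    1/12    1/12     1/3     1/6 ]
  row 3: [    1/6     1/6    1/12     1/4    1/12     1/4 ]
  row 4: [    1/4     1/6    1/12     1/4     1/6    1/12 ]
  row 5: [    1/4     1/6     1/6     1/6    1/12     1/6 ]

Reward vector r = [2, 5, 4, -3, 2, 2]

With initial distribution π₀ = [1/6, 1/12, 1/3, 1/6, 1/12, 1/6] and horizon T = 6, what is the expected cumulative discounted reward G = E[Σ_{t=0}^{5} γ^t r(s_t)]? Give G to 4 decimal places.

t=0: π = [0.1667, 0.0833, 0.3333, 0.1667, 0.0833, 0.1667], E[r] = 2.0833, γ^t·E[r] = 2.083333, running G = 2.083333
t=1: π = [0.2292, 0.1389, 0.1111, 0.1667, 0.1944, 0.1597], E[r] = 1.8056, γ^t·E[r] = 1.625000, running G = 3.708333
t=2: π = [0.2245, 0.1574, 0.1157, 0.1991, 0.1580, 0.1453], E[r] = 1.7083, γ^t·E[r] = 1.383750, running G = 5.092083
t=3: π = [0.2203, 0.1570, 0.1141, 0.1999, 0.1573, 0.1514], E[r] = 1.6999, γ^t·E[r] = 1.239223, running G = 6.331306
t=4: π = [0.2203, 0.1572, 0.1143, 0.2000, 0.1564, 0.1519], E[r] = 1.7001, γ^t·E[r] = 1.115411, running G = 7.446717
t=5: π = [0.2202, 0.1571, 0.1143, 0.1999, 0.1564, 0.1519], E[r] = 1.7004, γ^t·E[r] = 1.004078, running G = 8.450795

G = 8.4508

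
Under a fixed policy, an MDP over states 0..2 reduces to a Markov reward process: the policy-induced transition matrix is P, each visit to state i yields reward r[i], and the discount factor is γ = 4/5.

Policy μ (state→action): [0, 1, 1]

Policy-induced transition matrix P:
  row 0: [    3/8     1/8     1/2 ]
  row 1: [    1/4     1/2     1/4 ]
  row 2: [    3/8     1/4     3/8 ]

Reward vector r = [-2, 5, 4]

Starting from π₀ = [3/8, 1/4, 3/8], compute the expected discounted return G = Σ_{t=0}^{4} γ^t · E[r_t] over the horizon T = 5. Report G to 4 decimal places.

G = 7.2418

t=0: π = [0.3750, 0.2500, 0.3750], E[r] = 2.0000, γ^t·E[r] = 2.000000, running G = 2.000000
t=1: π = [0.3438, 0.2656, 0.3906], E[r] = 2.2031, γ^t·E[r] = 1.762500, running G = 3.762500
t=2: π = [0.3418, 0.2734, 0.3848], E[r] = 2.2227, γ^t·E[r] = 1.422500, running G = 5.185000
t=3: π = [0.3408, 0.2756, 0.3835], E[r] = 2.2307, γ^t·E[r] = 1.142125, running G = 6.327125
t=4: π = [0.3405, 0.2763, 0.3831], E[r] = 2.2330, γ^t·E[r] = 0.914650, running G = 7.241775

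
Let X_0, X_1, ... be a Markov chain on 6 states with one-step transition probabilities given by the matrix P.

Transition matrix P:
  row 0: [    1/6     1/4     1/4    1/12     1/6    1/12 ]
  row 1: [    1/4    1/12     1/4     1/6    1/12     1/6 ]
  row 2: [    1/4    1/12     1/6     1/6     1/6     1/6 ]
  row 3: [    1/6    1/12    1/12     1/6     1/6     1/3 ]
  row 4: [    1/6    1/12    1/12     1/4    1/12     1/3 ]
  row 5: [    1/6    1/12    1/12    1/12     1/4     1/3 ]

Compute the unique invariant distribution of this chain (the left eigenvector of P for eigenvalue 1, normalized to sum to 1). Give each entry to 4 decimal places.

π = [0.1884, 0.1147, 0.1460, 0.1444, 0.1637, 0.2428]

Balance equations π_j = Σ_i π_i·P[i][j]:
  π_0 = 1/6·π_0 + 1/4·π_1 + 1/4·π_2 + 1/6·π_3 + 1/6·π_4 + 1/6·π_5
  π_1 = 1/4·π_0 + 1/12·π_1 + 1/12·π_2 + 1/12·π_3 + 1/12·π_4 + 1/12·π_5
  π_2 = 1/4·π_0 + 1/4·π_1 + 1/6·π_2 + 1/12·π_3 + 1/12·π_4 + 1/12·π_5
  π_3 = 1/12·π_0 + 1/6·π_1 + 1/6·π_2 + 1/6·π_3 + 1/4·π_4 + 1/12·π_5
  π_4 = 1/6·π_0 + 1/12·π_1 + 1/6·π_2 + 1/6·π_3 + 1/12·π_4 + 1/4·π_5
  normalize: π_0 + π_1 + π_2 + π_3 + π_4 + π_5 = 1
Solving the linear system gives exactly π = [289/1534, 88/767, 112/767, 17275/119652, 39173/239304, 4469/18408].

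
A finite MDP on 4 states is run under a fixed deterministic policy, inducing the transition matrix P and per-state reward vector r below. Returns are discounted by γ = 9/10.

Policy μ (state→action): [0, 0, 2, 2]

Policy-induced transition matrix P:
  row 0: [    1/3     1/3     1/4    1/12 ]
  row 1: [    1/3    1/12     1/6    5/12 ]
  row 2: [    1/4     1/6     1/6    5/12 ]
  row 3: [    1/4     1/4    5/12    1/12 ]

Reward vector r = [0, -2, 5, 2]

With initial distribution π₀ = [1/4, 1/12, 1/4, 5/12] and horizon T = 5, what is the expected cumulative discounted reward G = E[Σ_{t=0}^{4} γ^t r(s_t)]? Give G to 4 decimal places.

t=0: π = [0.2500, 0.0833, 0.2500, 0.4167], E[r] = 1.9167, γ^t·E[r] = 1.916667, running G = 1.916667
t=1: π = [0.2778, 0.2361, 0.2917, 0.1944], E[r] = 1.3750, γ^t·E[r] = 1.237500, running G = 3.154167
t=2: π = [0.2928, 0.2095, 0.2384, 0.2593], E[r] = 1.2917, γ^t·E[r] = 1.046250, running G = 4.200417
t=3: π = [0.2919, 0.2196, 0.2559, 0.2326], E[r] = 1.3055, γ^t·E[r] = 0.951680, running G = 5.152096
t=4: π = [0.2926, 0.2164, 0.2491, 0.2418], E[r] = 1.2966, γ^t·E[r] = 0.850711, running G = 6.002807

G = 6.0028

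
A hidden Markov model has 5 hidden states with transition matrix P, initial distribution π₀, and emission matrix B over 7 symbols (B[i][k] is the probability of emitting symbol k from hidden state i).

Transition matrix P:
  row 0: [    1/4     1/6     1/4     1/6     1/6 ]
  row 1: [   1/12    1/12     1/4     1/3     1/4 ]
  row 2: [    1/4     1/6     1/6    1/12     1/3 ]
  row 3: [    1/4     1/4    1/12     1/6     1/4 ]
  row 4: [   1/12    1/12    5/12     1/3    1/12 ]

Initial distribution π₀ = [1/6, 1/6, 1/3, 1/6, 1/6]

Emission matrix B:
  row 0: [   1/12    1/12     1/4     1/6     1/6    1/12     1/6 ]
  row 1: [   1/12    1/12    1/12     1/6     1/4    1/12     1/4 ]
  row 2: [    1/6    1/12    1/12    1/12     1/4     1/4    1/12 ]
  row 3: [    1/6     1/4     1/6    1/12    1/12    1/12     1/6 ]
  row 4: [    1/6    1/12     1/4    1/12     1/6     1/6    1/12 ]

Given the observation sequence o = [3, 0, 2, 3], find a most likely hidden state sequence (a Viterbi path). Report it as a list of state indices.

t=0: δ = [2.778e-02, 2.778e-02, 2.778e-02, 1.389e-02, 1.389e-02]  (obs o_0=3)
t=1: δ = [5.787e-04, 3.858e-04, 1.157e-03, 1.543e-03, 1.543e-03]  ψ = [0, 0, 0, 1, 2]  (obs o_1=0)
t=2: δ = [9.645e-05, 3.215e-05, 5.358e-05, 8.573e-05, 9.645e-05]  ψ = [3, 3, 4, 4, 2]  (obs o_2=2)
t=3: δ = [4.019e-06, 3.572e-06, 3.349e-06, 2.679e-06, 1.786e-06]  ψ = [0, 3, 4, 4, 3]  (obs o_3=3)
backtrack: best end state = 0; path = [1, 3, 0, 0]

path = [1, 3, 0, 0]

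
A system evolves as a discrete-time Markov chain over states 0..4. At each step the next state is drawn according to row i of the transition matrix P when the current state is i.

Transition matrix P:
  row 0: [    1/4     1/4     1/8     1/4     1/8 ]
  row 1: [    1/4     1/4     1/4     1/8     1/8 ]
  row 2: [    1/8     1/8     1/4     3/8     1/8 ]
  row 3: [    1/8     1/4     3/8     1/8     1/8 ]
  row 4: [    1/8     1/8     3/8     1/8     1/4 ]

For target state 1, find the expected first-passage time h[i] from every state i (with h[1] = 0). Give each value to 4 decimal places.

h = [4.9796, 0.0000, 5.7143, 5.1429, 5.8776]

First-step conditioning: h[1] = 0; for i ≠ 1, h[i] = 1 + Σ_k P[i][k]·h[k].
  h[0] = 1 + 1/4·h[0] + 1/8·h[2] + 1/4·h[3] + 1/8·h[4]
  h[2] = 1 + 1/8·h[0] + 1/4·h[2] + 3/8·h[3] + 1/8·h[4]
  h[3] = 1 + 1/8·h[0] + 3/8·h[2] + 1/8·h[3] + 1/8·h[4]
  h[4] = 1 + 1/8·h[0] + 3/8·h[2] + 1/8·h[3] + 1/4·h[4]
Solving the 4×4 linear system over states ≠ 1 gives exactly h = [244/49, 0, 40/7, 36/7, 288/49] (h[1] = 0 is the target).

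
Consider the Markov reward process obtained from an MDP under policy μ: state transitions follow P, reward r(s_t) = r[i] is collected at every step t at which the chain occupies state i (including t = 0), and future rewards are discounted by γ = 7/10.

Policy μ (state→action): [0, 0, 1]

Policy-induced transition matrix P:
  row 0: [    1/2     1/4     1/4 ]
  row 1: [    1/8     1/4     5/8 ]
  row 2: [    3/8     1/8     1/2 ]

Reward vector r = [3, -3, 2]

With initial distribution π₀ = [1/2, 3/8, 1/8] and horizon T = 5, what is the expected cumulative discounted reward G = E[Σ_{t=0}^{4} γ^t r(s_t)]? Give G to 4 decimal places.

t=0: π = [0.5000, 0.3750, 0.1250], E[r] = 0.6250, γ^t·E[r] = 0.625000, running G = 0.625000
t=1: π = [0.3438, 0.2344, 0.4219], E[r] = 1.1719, γ^t·E[r] = 0.820313, running G = 1.445313
t=2: π = [0.3594, 0.1973, 0.4434], E[r] = 1.3730, γ^t·E[r] = 0.672793, running G = 2.118105
t=3: π = [0.3706, 0.1946, 0.4348], E[r] = 1.3977, γ^t·E[r] = 0.479413, running G = 2.597518
t=4: π = [0.3727, 0.1956, 0.4317], E[r] = 1.3944, γ^t·E[r] = 0.334805, running G = 2.932323

G = 2.9323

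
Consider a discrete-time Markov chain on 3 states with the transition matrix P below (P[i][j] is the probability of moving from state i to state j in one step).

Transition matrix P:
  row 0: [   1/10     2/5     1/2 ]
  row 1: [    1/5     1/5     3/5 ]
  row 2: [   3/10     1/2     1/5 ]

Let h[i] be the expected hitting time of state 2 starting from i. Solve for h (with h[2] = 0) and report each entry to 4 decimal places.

First-step conditioning: h[2] = 0; for i ≠ 2, h[i] = 1 + Σ_k P[i][k]·h[k].
  h[0] = 1 + 1/10·h[0] + 2/5·h[1]
  h[1] = 1 + 1/5·h[0] + 1/5·h[1]
Solving the 2×2 linear system over states ≠ 2 gives exactly h = [15/8, 55/32, 0] (h[2] = 0 is the target).

h = [1.8750, 1.7188, 0.0000]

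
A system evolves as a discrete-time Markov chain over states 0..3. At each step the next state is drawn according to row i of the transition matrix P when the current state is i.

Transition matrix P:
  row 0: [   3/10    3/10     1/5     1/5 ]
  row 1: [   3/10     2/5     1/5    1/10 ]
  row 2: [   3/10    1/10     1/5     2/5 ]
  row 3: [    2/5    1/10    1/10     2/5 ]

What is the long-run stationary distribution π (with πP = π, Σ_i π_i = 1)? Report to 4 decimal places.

π = [0.3264, 0.2361, 0.1736, 0.2639]

Balance equations π_j = Σ_i π_i·P[i][j]:
  π_0 = 3/10·π_0 + 3/10·π_1 + 3/10·π_2 + 2/5·π_3
  π_1 = 3/10·π_0 + 2/5·π_1 + 1/10·π_2 + 1/10·π_3
  π_2 = 1/5·π_0 + 1/5·π_1 + 1/5·π_2 + 1/10·π_3
  normalize: π_0 + π_1 + π_2 + π_3 = 1
Solving the linear system gives exactly π = [47/144, 17/72, 25/144, 19/72].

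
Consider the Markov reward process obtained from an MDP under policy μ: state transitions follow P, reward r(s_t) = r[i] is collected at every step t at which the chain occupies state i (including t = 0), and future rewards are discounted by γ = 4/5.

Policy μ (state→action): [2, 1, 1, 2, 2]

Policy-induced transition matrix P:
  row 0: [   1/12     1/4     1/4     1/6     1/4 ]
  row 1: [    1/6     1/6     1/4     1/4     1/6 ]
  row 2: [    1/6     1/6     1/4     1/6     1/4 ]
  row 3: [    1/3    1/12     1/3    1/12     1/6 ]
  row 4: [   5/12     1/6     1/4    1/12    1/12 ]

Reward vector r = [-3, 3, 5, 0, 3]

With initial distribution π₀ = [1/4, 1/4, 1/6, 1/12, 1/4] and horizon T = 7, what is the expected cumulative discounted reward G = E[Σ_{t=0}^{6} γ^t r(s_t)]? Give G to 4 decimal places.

G = 6.6915

t=0: π = [0.2500, 0.2500, 0.1667, 0.0833, 0.2500], E[r] = 1.5833, γ^t·E[r] = 1.583333, running G = 1.583333
t=1: π = [0.2222, 0.1806, 0.2569, 0.1597, 0.1806], E[r] = 1.7014, γ^t·E[r] = 1.361111, running G = 2.944444
t=2: π = [0.2199, 0.1719, 0.2633, 0.1534, 0.1916], E[r] = 1.7471, γ^t·E[r] = 1.118148, running G = 4.062593
t=3: π = [0.2218, 0.1722, 0.2628, 0.1522, 0.1910], E[r] = 1.7381, γ^t·E[r] = 0.889901, running G = 4.952494
t=4: π = [0.2213, 0.1725, 0.2627, 0.1524, 0.1911], E[r] = 1.7403, γ^t·E[r] = 0.712833, running G = 5.665327
t=5: π = [0.2214, 0.1724, 0.2627, 0.1524, 0.1911], E[r] = 1.7397, γ^t·E[r] = 0.570068, running G = 6.235395
t=6: π = [0.2214, 0.1724, 0.2627, 0.1524, 0.1911], E[r] = 1.7399, γ^t·E[r] = 0.456094, running G = 6.691488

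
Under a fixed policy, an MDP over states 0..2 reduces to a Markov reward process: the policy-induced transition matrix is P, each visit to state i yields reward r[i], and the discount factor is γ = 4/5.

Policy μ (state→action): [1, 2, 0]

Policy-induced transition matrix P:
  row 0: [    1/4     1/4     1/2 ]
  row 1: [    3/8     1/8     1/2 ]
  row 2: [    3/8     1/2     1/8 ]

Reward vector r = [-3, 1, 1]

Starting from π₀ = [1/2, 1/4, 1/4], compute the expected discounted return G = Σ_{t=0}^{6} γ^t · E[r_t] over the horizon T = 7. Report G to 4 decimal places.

G = -1.9232

t=0: π = [0.5000, 0.2500, 0.2500], E[r] = -1.0000, γ^t·E[r] = -1.000000, running G = -1.000000
t=1: π = [0.3125, 0.2813, 0.4063], E[r] = -0.2500, γ^t·E[r] = -0.200000, running G = -1.200000
t=2: π = [0.3359, 0.3164, 0.3477], E[r] = -0.3438, γ^t·E[r] = -0.220000, running G = -1.420000
t=3: π = [0.3330, 0.2974, 0.3696], E[r] = -0.3320, γ^t·E[r] = -0.170000, running G = -1.590000
t=4: π = [0.3334, 0.3052, 0.3614], E[r] = -0.3335, γ^t·E[r] = -0.136600, running G = -1.726600
t=5: π = [0.3333, 0.3022, 0.3645], E[r] = -0.3333, γ^t·E[r] = -0.109220, running G = -1.835820
t=6: π = [0.3333, 0.3033, 0.3633], E[r] = -0.3333, γ^t·E[r] = -0.087382, running G = -1.923202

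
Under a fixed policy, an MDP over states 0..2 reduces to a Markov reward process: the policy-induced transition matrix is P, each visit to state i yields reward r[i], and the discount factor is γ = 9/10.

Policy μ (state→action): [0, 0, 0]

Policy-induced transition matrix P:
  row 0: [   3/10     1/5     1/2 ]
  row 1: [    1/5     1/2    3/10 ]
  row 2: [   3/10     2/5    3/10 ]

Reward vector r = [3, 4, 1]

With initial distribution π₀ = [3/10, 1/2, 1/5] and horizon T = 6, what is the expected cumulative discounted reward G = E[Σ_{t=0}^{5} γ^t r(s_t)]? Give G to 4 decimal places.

G = 12.9798

t=0: π = [0.3000, 0.5000, 0.2000], E[r] = 3.1000, γ^t·E[r] = 3.100000, running G = 3.100000
t=1: π = [0.2500, 0.3900, 0.3600], E[r] = 2.6700, γ^t·E[r] = 2.403000, running G = 5.503000
t=2: π = [0.2610, 0.3890, 0.3500], E[r] = 2.6890, γ^t·E[r] = 2.178090, running G = 7.681090
t=3: π = [0.2611, 0.3867, 0.3522], E[r] = 2.6823, γ^t·E[r] = 1.955397, running G = 9.636487
t=4: π = [0.2613, 0.3865, 0.3522], E[r] = 2.6820, γ^t·E[r] = 1.759667, running G = 11.396153
t=5: π = [0.2614, 0.3864, 0.3523], E[r] = 2.6818, γ^t·E[r] = 1.583604, running G = 12.979757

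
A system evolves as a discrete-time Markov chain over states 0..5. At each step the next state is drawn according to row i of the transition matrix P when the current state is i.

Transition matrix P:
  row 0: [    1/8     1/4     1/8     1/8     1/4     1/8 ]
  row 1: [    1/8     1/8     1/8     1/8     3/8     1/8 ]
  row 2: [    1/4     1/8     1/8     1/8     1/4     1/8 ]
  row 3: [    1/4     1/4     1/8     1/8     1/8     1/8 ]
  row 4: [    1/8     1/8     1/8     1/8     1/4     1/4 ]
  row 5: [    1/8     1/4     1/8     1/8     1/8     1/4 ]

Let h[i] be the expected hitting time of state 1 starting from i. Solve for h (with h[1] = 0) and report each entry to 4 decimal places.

h = [4.8127, 0.0000, 5.4142, 4.7388, 5.4037, 4.7282]

First-step conditioning: h[1] = 0; for i ≠ 1, h[i] = 1 + Σ_k P[i][k]·h[k].
  h[0] = 1 + 1/8·h[0] + 1/8·h[2] + 1/8·h[3] + 1/4·h[4] + 1/8·h[5]
  h[2] = 1 + 1/4·h[0] + 1/8·h[2] + 1/8·h[3] + 1/4·h[4] + 1/8·h[5]
  h[3] = 1 + 1/4·h[0] + 1/8·h[2] + 1/8·h[3] + 1/8·h[4] + 1/8·h[5]
  h[4] = 1 + 1/8·h[0] + 1/8·h[2] + 1/8·h[3] + 1/4·h[4] + 1/4·h[5]
  h[5] = 1 + 1/8·h[0] + 1/8·h[2] + 1/8·h[3] + 1/8·h[4] + 1/4·h[5]
Solving the 5×5 linear system over states ≠ 1 gives exactly h = [1824/379, 0, 2052/379, 1796/379, 2048/379, 1792/379] (h[1] = 0 is the target).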